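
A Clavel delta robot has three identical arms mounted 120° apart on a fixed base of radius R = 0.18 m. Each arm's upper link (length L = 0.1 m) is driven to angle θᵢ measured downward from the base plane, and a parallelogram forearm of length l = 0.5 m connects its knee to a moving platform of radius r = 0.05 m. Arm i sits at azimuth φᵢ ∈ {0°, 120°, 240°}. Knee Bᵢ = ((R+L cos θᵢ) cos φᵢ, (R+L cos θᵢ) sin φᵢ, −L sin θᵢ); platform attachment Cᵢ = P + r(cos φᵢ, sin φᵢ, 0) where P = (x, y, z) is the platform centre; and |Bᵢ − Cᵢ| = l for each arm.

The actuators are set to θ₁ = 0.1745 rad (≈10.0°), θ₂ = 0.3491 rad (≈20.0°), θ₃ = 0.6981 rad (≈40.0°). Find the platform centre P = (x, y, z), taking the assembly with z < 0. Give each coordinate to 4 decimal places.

(0.0519, 0.0462, -0.4829)

arm 1 at φ=0.0°: e+L cos θ1 = 0.2285;  O1 = (0.2285, 0.0000, -0.0174)
φ2=120.0°: virtual centre (-0.1120, 0.1940, -0.0342), radius l
O3 = (0.2066·cos240.0°, 0.2066·sin240.0°, -0.0643) = (-0.1033, -0.1789, -0.0643)
|O₂|²−|O₁|² = -0.0012;  |O₃|²−|O₁|² = -0.0057
[-0.6809 0.3879 -0.0337]·P = -0.0012;  [-0.6636 -0.3579 -0.0938]·P = -0.0057
Cramer: x(z) = 0.0052-0.0967z;  y(z) = 0.0062-0.0829z
sphere 1 gives Az²+Bz+C=0 with A=1.0162, B=0.0769, C=-0.1998;  B²−4AC=0.8182;  roots -0.4829, 0.4072;  negative root z = -0.4829
x = 0.0519, y = 0.0462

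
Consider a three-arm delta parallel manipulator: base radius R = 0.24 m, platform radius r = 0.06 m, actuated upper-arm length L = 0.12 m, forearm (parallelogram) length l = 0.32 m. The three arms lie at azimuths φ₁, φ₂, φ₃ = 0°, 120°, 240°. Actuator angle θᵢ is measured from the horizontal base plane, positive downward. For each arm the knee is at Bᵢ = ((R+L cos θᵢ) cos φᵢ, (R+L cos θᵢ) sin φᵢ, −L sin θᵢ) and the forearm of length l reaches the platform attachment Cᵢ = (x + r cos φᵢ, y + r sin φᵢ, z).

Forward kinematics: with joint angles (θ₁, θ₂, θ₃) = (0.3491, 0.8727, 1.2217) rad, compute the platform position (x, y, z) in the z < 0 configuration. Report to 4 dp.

(0.0636, 0.0316, -0.2621)

S1 = (0.2928·cos0.0°, 0.2928·sin0.0°, -0.0410) = (0.2928, 0.0000, -0.0410)
S2 = (0.2571·cos120.0°, 0.2571·sin120.0°, -0.0919) = (-0.1286, 0.2227, -0.0919)
S3 = (0.2210·cos240.0°, 0.2210·sin240.0°, -0.1128) = (-0.1105, -0.1914, -0.1128)
|S₂|²−|S₁|² = -0.0128;  |S₃|²−|S₁|² = -0.0258
linear system: -0.8427x+0.4454y = -0.0128−-0.1018z; -0.8066x+-0.3829y = -0.0258−-0.1434z
Cramer: x(z) = 0.0241-0.1508z;  y(z) = 0.0167-0.0569z
quadratic in z: (1.0260)z²+(0.1612)z+(-0.0282)=0, √Δ=0.3767 → z ∈ {-0.2621, 0.1050}; z = -0.2621 (taking z<0)
x = 0.0636, y = 0.0316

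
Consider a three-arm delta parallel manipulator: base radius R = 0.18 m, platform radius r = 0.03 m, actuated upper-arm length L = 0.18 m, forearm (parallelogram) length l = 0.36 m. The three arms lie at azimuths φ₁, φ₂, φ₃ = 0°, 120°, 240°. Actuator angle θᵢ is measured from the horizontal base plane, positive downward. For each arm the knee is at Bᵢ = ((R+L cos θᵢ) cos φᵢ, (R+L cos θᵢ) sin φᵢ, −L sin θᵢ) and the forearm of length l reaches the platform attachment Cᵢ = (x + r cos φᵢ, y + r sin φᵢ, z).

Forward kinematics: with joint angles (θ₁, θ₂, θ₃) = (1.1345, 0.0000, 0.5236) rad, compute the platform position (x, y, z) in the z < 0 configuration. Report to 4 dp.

(-0.1159, 0.0474, -0.2652)

centre 1 = (0.2261·cos0.0°, 0.2261·sin0.0°, -0.1631) = (0.2261, 0.0000, -0.1631)
arm 2 at φ=120.0°: e+L cos θ2 = 0.3300;  centre 2 = (-0.1650, 0.2858, 0.0000)
φ3=240.0°: virtual centre (-0.1529, -0.2649, -0.0900), radius l
|centre ₂|²−|centre ₁|² = 0.0312;  |centre ₃|²−|centre ₁|² = 0.0239
[-0.7821 0.5716 0.3263]·P = 0.0312;  [-0.7580 -0.5298 0.1463]·P = 0.0239
Cramer: x(z) = -0.0356+0.3026z;  y(z) = 0.0058-0.1568z
quadratic in z: (1.1161)z²+(0.1661)z+(-0.0345)=0, √Δ=0.4260 → z ∈ {-0.2652, 0.1164}; z = -0.2652 (taking z<0)
x = -0.1159, y = 0.0474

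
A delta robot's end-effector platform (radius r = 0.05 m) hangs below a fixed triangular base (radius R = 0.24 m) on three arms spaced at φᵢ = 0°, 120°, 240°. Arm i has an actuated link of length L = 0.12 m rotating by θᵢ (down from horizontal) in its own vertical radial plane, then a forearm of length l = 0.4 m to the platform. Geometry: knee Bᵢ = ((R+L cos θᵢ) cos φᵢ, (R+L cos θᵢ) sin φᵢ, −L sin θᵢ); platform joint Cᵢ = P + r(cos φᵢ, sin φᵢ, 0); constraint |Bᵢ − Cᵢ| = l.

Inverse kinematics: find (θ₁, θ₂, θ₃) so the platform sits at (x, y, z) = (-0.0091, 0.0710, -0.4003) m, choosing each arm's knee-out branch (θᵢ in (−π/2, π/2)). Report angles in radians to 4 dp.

arm 1 (φ=0.0°): x'=-0.0091, y'=0.0710
  A=0.1991, B=-0.4003, C=(l²−L²−A²−y'²−z²)/(2L)=-0.2472
  √(A²+B²)=0.4471;  θ1 = -1.1092+2.1566 ≈ 1.0473
rotate P by −φ2: (0.0660, -0.0276, -0.4003)
  e−x'=0.1240;  (l²−L²−(e−x')²−y'²−z²)/2L = -0.1282
  γ=atan2(-0.4003,0.1240)=-1.2705;  ψ=arccos(-0.3059)=1.8817;  θ2=γ+ψ≈0.6112
rotate P by −φ3: (-0.0569, -0.0434, -0.4003)
  e−x'=0.2469;  (l²−L²−(e−x')²−y'²−z²)/2L = -0.3229
  √(A²+B²)=0.4703;  θ3 = -1.0181+2.3275 ≈ 1.3095

θ₁ = 1.0473, θ₂ = 0.6112, θ₃ = 1.3095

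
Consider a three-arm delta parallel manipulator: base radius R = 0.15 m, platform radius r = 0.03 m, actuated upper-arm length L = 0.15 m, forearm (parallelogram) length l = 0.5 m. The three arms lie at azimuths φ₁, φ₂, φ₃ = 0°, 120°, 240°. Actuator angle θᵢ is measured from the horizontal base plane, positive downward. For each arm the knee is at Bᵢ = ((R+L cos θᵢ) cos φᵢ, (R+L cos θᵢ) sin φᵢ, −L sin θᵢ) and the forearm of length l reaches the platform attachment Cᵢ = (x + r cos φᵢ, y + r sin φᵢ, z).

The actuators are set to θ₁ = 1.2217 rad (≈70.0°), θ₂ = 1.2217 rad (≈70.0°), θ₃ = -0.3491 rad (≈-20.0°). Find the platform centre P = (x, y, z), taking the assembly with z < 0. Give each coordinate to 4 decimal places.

arm 1 at φ=0.0°: e+L cos θ1 = 0.1713;  centre 1 = (0.1713, 0.0000, -0.1410)
centre 2 = (0.1713·cos120.0°, 0.1713·sin120.0°, -0.1410) = (-0.0857, 0.1484, -0.1410)
centre 3 = (0.2610·cos240.0°, 0.2610·sin240.0°, 0.0513) = (-0.1305, -0.2260, 0.0513)
subtract pairs → two planes through P
linear system: -0.5139x+0.2967y = 0.0000−0.0000z; -0.6036x+-0.4520y = 0.0215−0.3845z
Cramer: x(z) = -0.0155+0.2773z;  y(z) = -0.0269+0.4804z
into |P−centre ₁|² = l²: 1.3077z² + 0.1525z + -0.1945 = 0;  Δ = 1.0407;  z = -0.4483 or 0.3318 → z<0 root = -0.4483
x = -0.1399, y = -0.2423

(-0.1399, -0.2423, -0.4483)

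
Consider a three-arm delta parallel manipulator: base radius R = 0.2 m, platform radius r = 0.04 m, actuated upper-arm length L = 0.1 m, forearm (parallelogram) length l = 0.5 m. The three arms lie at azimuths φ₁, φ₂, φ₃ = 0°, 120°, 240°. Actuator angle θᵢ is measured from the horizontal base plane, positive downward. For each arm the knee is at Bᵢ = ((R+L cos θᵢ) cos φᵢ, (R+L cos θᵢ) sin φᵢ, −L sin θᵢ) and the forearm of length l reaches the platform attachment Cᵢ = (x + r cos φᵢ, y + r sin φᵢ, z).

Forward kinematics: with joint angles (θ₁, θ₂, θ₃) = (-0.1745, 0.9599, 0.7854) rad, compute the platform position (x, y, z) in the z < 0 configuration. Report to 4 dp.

(0.1331, -0.0213, -0.4662)

arm 1 at φ=0.0°: e+L cos θ1 = 0.2585;  S1 = (0.2585, 0.0000, 0.0174)
arm 2 at φ=120.0°: e+L cos θ2 = 0.2174;  S2 = (-0.1087, 0.1882, -0.0819)
φ3=240.0°: virtual centre (-0.1154, -0.1998, -0.0707), radius l
eliminate P² terms by subtracting sphere 1 from 2 and 3
plane₁₂: -0.7343x+0.3765y+-0.1985z = -0.0132
Cramer: x(z) = 0.0150-0.2533z;  y(z) = -0.0058+0.0332z
quadratic in z: (1.0653)z²+(0.0883)z+(-0.1904)=0, √Δ=0.9050 → z ∈ {-0.4662, 0.3833}; z = -0.4662 (taking z<0)
x = 0.1331, y = -0.0213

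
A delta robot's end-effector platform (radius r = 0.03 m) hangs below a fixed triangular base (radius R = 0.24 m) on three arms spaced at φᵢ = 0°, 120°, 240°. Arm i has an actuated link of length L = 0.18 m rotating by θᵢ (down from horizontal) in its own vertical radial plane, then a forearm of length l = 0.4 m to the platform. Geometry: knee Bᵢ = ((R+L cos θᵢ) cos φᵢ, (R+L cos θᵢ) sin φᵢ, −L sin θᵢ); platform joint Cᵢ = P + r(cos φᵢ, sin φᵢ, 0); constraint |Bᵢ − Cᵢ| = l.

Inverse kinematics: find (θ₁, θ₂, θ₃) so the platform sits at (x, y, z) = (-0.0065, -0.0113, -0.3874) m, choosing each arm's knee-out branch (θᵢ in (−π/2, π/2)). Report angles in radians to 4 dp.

arm 1 (φ=0.0°): x'=-0.0065, y'=-0.0113
  A=0.2165, B=-0.3874, C=(l²−L²−A²−y'²−z²)/(2L)=-0.1930
  γ=atan2(-0.3874,0.2165)=-1.0612;  ψ=arccos(-0.4349)=2.0207;  θ1=γ+ψ≈0.9595
arm 2 (φ=120.0°): x'=-0.0065, y'=0.0113
  A=0.2165, B=-0.3874, C=(l²−L²−A²−y'²−z²)/(2L)=-0.1930
  √(A²+B²)=0.4438;  θ2 = -1.0611+2.0208 ≈ 0.9597
arm 3 (φ=240.0°): x'=0.0130, y'=0.0000
  A cos θ + B sin θ = C:  0.1970·cos θ + -0.3874·sin θ = -0.1702
  √(A²+B²)=0.4346;  θ3 = -1.1004+1.9732 ≈ 0.8728

θ₁ = 0.9595, θ₂ = 0.9597, θ₃ = 0.8728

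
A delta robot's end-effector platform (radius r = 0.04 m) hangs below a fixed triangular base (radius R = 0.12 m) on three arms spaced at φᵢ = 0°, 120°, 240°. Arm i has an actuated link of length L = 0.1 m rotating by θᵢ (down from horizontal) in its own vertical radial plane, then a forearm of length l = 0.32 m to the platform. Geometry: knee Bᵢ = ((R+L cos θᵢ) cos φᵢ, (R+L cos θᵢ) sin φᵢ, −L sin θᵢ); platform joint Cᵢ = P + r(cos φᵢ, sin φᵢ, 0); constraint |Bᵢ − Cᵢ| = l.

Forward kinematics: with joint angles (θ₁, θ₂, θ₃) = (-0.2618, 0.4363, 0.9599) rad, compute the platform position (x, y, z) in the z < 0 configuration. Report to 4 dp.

(0.1080, 0.0585, -0.2812)

centre 1 = (0.1766·cos0.0°, 0.1766·sin0.0°, 0.0259) = (0.1766, 0.0000, 0.0259)
arm 2 at φ=120.0°: (R−r)+L cos θ2 = 0.1706;  centre 2 = (-0.0853, 0.1478, -0.0423)
φ3=240.0°: virtual centre (-0.0687, -0.1190, -0.0819), radius l
|centre ₂|²−|centre ₁|² = -0.0010;  |centre ₃|²−|centre ₁|² = -0.0063
plane₁₂: -0.5238x+0.2955y+-0.1363z = -0.0010
det = 0.2696;  x = 0.0077+-0.3566z,  y = 0.0105+-0.1709z
sphere 1 gives Az²+Bz+C=0 with A=1.1564, B=0.0651, C=-0.0731;  B²−4AC=0.3424;  roots -0.2812, 0.2249;  negative root z = -0.2812
x = 0.1080, y = 0.0585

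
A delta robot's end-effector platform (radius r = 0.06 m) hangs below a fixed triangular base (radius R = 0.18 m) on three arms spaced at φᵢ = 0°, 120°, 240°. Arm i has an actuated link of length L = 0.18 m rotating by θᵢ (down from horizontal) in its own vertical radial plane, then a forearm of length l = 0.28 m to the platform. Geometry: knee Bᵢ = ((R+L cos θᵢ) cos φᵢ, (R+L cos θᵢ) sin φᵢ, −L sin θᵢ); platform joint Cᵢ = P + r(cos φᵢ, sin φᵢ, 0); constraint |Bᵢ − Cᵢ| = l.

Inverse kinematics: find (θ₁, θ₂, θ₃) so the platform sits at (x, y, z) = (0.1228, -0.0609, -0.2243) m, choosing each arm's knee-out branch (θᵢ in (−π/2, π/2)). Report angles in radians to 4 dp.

θ₁ = 0.0871, θ₂ = 1.3964, θ₃ = 0.9599

φ1=0.0° → target in arm frame (0.1228, -0.0609)
  e−x'=-0.0028;  (l²−L²−(e−x')²−y'²−z²)/2L = -0.0223
  √(A²+B²)=0.2243;  θ1 = -1.5833+1.6704 ≈ 0.0871
φ2=120.0° → target in arm frame (-0.1141, -0.0759)
  A=0.2341, B=-0.2243, C=(l²−L²−A²−y'²−z²)/(2L)=-0.1803
  γ=atan2(-0.2243,0.2341)=-0.7639;  ψ=arccos(-0.5559)=2.1603;  θ2=γ+ψ≈1.3964
φ3=240.0° → target in arm frame (-0.0087, 0.1368)
  A=0.1287, B=-0.2243, C=(l²−L²−A²−y'²−z²)/(2L)=-0.1099
  θ3 = atan2(B,A) + arccos(C/0.2586) = 0.9599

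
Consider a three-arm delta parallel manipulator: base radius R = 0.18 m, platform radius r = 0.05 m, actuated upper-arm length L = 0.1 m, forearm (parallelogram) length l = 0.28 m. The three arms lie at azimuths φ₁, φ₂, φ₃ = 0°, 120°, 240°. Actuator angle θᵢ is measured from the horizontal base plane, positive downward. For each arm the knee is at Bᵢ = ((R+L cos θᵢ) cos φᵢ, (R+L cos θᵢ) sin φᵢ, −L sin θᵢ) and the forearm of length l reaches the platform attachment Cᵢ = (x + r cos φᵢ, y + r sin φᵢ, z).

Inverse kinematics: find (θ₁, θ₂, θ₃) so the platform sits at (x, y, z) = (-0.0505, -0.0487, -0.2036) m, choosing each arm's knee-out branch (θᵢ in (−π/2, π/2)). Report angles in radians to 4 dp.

arm 1 (φ=0.0°): x'=-0.0505, y'=-0.0487
  A=0.1805, B=-0.2036, C=(l²−L²−A²−y'²−z²)/(2L)=-0.0400
  γ=atan2(-0.2036,0.1805)=-0.8455;  ψ=arccos(-0.1471)=1.7184;  θ1=γ+ψ≈0.8730
arm 2 (φ=120.0°): x'=-0.0169, y'=0.0681
  e−x'=0.1469;  (l²−L²−(e−x')²−y'²−z²)/2L = 0.0036
  √(A²+B²)=0.2511;  θ2 = -0.9457+1.5564 ≈ 0.6107
arm 3 (φ=240.0°): x'=0.0674, y'=-0.0194
  e−x'=0.0626;  (l²−L²−(e−x')²−y'²−z²)/2L = 0.1133
  √(A²+B²)=0.2130;  θ3 = -1.2726+1.0100 ≈ -0.2626

θ₁ = 0.8730, θ₂ = 0.6107, θ₃ = -0.2626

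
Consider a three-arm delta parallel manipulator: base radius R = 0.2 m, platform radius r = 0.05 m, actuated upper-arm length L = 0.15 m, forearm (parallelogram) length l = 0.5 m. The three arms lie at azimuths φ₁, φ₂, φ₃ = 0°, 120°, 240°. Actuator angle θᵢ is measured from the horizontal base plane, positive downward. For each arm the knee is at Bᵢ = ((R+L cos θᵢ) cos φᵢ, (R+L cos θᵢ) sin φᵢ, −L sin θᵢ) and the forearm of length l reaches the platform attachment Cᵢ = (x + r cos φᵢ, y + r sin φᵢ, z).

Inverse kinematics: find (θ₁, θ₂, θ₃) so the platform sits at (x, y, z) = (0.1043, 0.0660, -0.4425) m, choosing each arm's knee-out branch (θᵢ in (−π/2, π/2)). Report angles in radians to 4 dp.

φ1=0.0° → target in arm frame (0.1043, 0.0660)
  A cos θ + B sin θ = C:  0.0457·cos θ + -0.4425·sin θ = 0.0842
  θ1 = atan2(B,A) + arccos(C/0.4449) = -0.0874
rotate P by −φ2: (0.0050, -0.1233, -0.4425)
  e−x'=0.1450;  (l²−L²−(e−x')²−y'²−z²)/2L = -0.0151
  γ=atan2(-0.4425,0.1450)=-1.2542;  ψ=arccos(-0.0325)=1.6033;  θ2=γ+ψ≈0.3491
arm 3 (φ=240.0°): x'=-0.1093, y'=0.0573
  A cos θ + B sin θ = C:  0.2593·cos θ + -0.4425·sin θ = -0.1294
  γ=atan2(-0.4425,0.2593)=-1.0407;  ψ=arccos(-0.2524)=1.8259;  θ3=γ+ψ≈0.7852

θ₁ = -0.0874, θ₂ = 0.3491, θ₃ = 0.7852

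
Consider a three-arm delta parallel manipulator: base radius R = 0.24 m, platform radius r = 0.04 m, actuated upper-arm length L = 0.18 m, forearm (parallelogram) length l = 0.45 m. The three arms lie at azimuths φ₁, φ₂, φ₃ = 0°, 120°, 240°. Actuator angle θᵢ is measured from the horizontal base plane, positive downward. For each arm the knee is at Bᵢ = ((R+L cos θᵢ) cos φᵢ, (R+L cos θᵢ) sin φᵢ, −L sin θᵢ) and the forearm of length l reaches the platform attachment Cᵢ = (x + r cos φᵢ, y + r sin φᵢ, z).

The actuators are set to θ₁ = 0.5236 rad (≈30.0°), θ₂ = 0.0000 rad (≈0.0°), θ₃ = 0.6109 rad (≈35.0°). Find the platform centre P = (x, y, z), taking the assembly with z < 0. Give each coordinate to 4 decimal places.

(-0.0243, 0.0626, -0.3225)

arm 1 at φ=0.0°: e+L cos θ1 = 0.3559;  S1 = (0.3559, 0.0000, -0.0900)
S2 = (0.3800·cos120.0°, 0.3800·sin120.0°, 0.0000) = (-0.1900, 0.3291, 0.0000)
arm 3 at φ=240.0°: e+L cos θ3 = 0.3474;  S3 = (-0.1737, -0.3009, -0.1032)
|S₂|²−|S₁|² = 0.0096;  |S₃|²−|S₁|² = -0.0034
plane₁₂: -1.0918x+0.6582y+0.1800z = 0.0096
Cramer: x(z) = -0.0026+0.0671z;  y(z) = 0.0103-0.1622z
sphere 1 gives Az²+Bz+C=0 with A=1.0308, B=0.1285, C=-0.0658;  B²−4AC=0.2876;  roots -0.3225, 0.1978;  negative root z = -0.3225
x = -0.0243, y = 0.0626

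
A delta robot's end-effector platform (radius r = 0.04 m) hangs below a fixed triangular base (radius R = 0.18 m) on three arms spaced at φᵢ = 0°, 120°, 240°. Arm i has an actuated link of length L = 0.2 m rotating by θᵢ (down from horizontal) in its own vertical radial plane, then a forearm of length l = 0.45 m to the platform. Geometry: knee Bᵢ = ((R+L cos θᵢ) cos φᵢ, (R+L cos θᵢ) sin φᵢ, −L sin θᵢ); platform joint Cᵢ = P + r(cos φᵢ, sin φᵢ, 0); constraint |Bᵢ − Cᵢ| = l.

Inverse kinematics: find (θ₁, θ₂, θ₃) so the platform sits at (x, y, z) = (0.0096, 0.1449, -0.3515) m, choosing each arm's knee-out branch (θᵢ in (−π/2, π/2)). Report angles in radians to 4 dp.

rotate P by −φ1: (0.0096, 0.1449, -0.3515)
  e−x'=0.1304;  (l²−L²−(e−x')²−y'²−z²)/2L = 0.0024
  √(A²+B²)=0.3749;  θ1 = -1.2156+1.5645 ≈ 0.3489
arm 2 (φ=120.0°): x'=0.1207, y'=-0.0808
  A cos θ + B sin θ = C:  0.0193·cos θ + -0.3515·sin θ = 0.0801
  θ2 = atan2(B,A) + arccos(C/0.3520) = -0.1747
φ3=240.0° → target in arm frame (-0.1303, -0.0641)
  A=0.2703, B=-0.3515, C=(l²−L²−A²−y'²−z²)/(2L)=-0.0956
  γ=atan2(-0.3515,0.2703)=-0.9153;  ψ=arccos(-0.2155)=1.7880;  θ3=γ+ψ≈0.8727

θ₁ = 0.3489, θ₂ = -0.1747, θ₃ = 0.8727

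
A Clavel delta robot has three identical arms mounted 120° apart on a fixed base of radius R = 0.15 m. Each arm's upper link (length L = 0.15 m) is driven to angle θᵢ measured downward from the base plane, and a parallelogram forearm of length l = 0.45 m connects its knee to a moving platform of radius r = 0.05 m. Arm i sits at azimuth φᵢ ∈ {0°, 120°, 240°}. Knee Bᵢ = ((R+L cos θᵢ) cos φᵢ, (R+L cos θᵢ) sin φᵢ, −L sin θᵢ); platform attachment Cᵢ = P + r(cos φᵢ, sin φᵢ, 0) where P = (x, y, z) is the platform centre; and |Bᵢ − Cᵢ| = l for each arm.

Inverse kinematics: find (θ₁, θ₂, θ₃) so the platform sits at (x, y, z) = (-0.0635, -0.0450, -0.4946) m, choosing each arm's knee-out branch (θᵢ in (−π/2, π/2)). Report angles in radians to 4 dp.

θ₁ = 0.9597, θ₂ = 0.7850, θ₃ = 0.5233

φ1=0.0° → target in arm frame (-0.0635, -0.0450)
  e−x'=0.1635;  (l²−L²−(e−x')²−y'²−z²)/2L = -0.3113
  θ1 = atan2(B,A) + arccos(C/0.5209) = 0.9597
arm 2 (φ=120.0°): x'=-0.0072, y'=0.0775
  e−x'=0.1072;  (l²−L²−(e−x')²−y'²−z²)/2L = -0.2738
  θ2 = atan2(B,A) + arccos(C/0.5061) = 0.7850
φ3=240.0° → target in arm frame (0.0707, -0.0325)
  e−x'=0.0293;  (l²−L²−(e−x')²−y'²−z²)/2L = -0.2218
  θ3 = atan2(B,A) + arccos(C/0.4955) = 0.5233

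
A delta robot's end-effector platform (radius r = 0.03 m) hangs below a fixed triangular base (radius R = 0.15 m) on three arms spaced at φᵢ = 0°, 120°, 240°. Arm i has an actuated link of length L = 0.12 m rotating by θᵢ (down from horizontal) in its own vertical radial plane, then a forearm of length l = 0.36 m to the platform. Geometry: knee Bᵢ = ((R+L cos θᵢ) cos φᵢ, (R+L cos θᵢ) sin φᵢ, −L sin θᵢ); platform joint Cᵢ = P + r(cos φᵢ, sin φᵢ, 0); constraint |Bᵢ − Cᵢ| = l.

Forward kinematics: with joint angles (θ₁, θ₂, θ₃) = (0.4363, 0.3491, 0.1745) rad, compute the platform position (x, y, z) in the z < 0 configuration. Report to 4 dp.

φ1=0.0°: virtual centre (0.2288, 0.0000, -0.0507), radius l
φ2=120.0°: virtual centre (-0.1164, 0.2016, -0.0410), radius l
S3 = (0.2382·cos240.0°, 0.2382·sin240.0°, -0.0208) = (-0.1191, -0.2063, -0.0208)
eliminate P² terms by subtracting sphere 1 from 2 and 3
linear system: -0.6903x+0.4032y = 0.0010−0.0193z; -0.6957x+-0.4125y = 0.0023−0.0598z
det = 0.5652;  x = -0.0023+0.0567z,  y = -0.0016+0.0492z
sphere 1 gives Az²+Bz+C=0 with A=1.0056, B=0.0751, C=-0.0736;  B²−4AC=0.3018;  roots -0.3105, 0.2358;  negative root z = -0.3105
x = -0.0199, y = -0.0168

(-0.0199, -0.0168, -0.3105)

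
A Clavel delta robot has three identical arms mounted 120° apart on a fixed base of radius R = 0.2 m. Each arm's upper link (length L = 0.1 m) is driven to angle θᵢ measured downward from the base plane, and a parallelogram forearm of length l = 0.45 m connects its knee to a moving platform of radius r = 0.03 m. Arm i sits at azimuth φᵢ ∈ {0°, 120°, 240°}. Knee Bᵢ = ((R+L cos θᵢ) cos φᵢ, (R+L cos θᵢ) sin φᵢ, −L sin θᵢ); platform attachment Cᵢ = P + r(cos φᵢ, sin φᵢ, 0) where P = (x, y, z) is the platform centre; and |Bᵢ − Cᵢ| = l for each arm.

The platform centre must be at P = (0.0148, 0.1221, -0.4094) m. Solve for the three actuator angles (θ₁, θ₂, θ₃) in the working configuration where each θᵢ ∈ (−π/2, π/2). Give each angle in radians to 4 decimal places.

θ₁ = 0.5241, θ₂ = 0.0004, θ₃ = 1.2221

rotate P by −φ1: (0.0148, 0.1221, -0.4094)
  A=0.1552, B=-0.4094, C=(l²−L²−A²−y'²−z²)/(2L)=-0.0705
  θ1 = atan2(B,A) + arccos(C/0.4378) = 0.5241
rotate P by −φ2: (0.0983, -0.0739, -0.4094)
  e−x'=0.0717;  (l²−L²−(e−x')²−y'²−z²)/2L = 0.0715
  γ=atan2(-0.4094,0.0717)=-1.3975;  ψ=arccos(0.1720)=1.3979;  θ2=γ+ψ≈0.0004
φ3=240.0° → target in arm frame (-0.1131, -0.0482)
  e−x'=0.2831;  (l²−L²−(e−x')²−y'²−z²)/2L = -0.2880
  √(A²+B²)=0.4978;  θ3 = -0.9657+2.1878 ≈ 1.2221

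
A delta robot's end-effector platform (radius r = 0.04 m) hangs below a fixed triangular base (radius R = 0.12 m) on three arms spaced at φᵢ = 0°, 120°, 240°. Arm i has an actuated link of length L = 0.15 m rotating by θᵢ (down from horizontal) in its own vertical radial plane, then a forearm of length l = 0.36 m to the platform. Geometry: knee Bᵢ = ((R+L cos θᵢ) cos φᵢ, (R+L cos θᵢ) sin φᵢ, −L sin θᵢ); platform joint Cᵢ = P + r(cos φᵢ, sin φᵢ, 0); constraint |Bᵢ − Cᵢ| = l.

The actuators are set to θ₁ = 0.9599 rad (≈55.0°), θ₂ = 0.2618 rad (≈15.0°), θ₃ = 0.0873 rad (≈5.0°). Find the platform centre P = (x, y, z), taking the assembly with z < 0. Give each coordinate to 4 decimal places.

φ1=0.0°: virtual centre (0.1660, 0.0000, -0.1229), radius l
arm 2 at φ=120.0°: e+L cos θ2 = 0.2249;  centre 2 = (-0.1124, 0.1948, -0.0388)
φ3=240.0°: virtual centre (-0.1147, -0.1987, -0.0131), radius l
subtract pairs → two planes through P
plane₁₂: -0.5570x+0.3895y+0.1681z = 0.0094
det = 0.4400;  x = -0.0175+0.3462z,  y = -0.0008+0.0634z
into |P−centre ₁|² = l²: 1.1239z² + 0.1186z + -0.0808 = 0;  Δ = 0.3774;  z = -0.3261 or 0.2206 → z<0 root = -0.3261
x = -0.1304, y = -0.0215

(-0.1304, -0.0215, -0.3261)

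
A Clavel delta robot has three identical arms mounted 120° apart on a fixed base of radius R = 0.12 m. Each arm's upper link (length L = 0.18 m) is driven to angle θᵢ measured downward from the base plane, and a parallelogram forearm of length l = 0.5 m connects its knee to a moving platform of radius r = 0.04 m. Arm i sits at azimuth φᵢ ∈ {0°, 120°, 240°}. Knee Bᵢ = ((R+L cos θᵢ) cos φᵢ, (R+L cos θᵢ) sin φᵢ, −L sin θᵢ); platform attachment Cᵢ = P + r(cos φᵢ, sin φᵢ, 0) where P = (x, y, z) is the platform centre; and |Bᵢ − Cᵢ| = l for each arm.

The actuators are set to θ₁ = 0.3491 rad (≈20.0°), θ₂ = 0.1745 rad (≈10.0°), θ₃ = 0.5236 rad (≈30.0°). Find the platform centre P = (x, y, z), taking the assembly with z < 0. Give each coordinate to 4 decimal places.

(0.0011, 0.0714, -0.4898)

φ1=0.0°: virtual centre (0.2491, 0.0000, -0.0616), radius l
arm 2 at φ=120.0°: (R−r)+L cos θ2 = 0.2573;  centre 2 = (-0.1286, 0.2228, -0.0313)
arm 3 at φ=240.0°: (R−r)+L cos θ3 = 0.2359;  centre 3 = (-0.1179, -0.2043, -0.0900)
eliminate P² terms by subtracting sphere 1 from 2 and 3
linear system: -0.7556x+0.4456y = 0.0013−0.0606z; -0.7342x+-0.4086y = -0.0021−-0.0569z
Cramer: x(z) = 0.0007-0.0009z;  y(z) = 0.0040-0.1376z
quadratic in z: (1.0189)z²+(0.1225)z+(-0.1844)=0, √Δ=0.8756 → z ∈ {-0.4898, 0.3696}; z = -0.4898 (taking z<0)
x = 0.0011, y = 0.0714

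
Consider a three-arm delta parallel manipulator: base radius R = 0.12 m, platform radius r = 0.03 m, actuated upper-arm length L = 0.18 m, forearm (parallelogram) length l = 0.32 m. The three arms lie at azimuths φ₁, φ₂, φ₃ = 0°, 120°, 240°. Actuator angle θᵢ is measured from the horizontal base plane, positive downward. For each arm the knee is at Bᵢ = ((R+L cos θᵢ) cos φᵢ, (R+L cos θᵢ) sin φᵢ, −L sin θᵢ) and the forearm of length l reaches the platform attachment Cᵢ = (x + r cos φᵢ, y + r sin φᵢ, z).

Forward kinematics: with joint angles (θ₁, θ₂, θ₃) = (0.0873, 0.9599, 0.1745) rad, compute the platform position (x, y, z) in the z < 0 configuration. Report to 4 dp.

(0.0633, -0.0931, -0.2422)

S1 = (0.2693·cos0.0°, 0.2693·sin0.0°, -0.0157) = (0.2693, 0.0000, -0.0157)
S2 = (0.1932·cos120.0°, 0.1932·sin120.0°, -0.1474) = (-0.0966, 0.1674, -0.1474)
φ3=240.0°: virtual centre (-0.1336, -0.2315, -0.0313), radius l
eliminate P² terms by subtracting sphere 1 from 2 and 3
[-0.7319 0.3347 -0.2635]·P = -0.0137;  [-0.8059 -0.4629 -0.0311]·P = -0.0004
det = 0.6085;  x = 0.0106+-0.2176z,  y = -0.0177+0.3115z
sphere 1 gives Az²+Bz+C=0 with A=1.1444, B=0.1329, C=-0.0349;  B²−4AC=0.1775;  roots -0.2422, 0.1260;  negative root z = -0.2422
x = 0.0633, y = -0.0931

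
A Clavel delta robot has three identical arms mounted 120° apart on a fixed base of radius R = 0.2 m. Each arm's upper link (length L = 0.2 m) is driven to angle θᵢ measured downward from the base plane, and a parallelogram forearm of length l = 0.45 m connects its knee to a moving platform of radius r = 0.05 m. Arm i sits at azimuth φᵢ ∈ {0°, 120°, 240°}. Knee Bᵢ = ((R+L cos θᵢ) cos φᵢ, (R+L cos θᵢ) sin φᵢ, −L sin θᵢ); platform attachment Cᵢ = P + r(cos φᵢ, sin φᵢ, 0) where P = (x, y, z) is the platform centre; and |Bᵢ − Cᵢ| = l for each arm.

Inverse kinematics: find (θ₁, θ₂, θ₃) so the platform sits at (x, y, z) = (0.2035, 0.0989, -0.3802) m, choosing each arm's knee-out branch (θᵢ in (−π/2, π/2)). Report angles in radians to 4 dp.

rotate P by −φ1: (0.2035, 0.0989, -0.3802)
  e−x'=-0.0535;  (l²−L²−(e−x')²−y'²−z²)/2L = 0.0133
  √(A²+B²)=0.3839;  θ1 = -1.7106+1.5363 ≈ -0.1743
arm 2 (φ=120.0°): x'=-0.0161, y'=-0.2257
  e−x'=0.1661;  (l²−L²−(e−x')²−y'²−z²)/2L = -0.1514
  √(A²+B²)=0.4149;  θ2 = -1.1589+1.9444 ≈ 0.7855
rotate P by −φ3: (-0.1874, 0.1268, -0.3802)
  e−x'=0.3374;  (l²−L²−(e−x')²−y'²−z²)/2L = -0.2799
  √(A²+B²)=0.5083;  θ3 = -0.8450+2.1540 ≈ 1.3090

θ₁ = -0.1743, θ₂ = 0.7855, θ₃ = 1.3090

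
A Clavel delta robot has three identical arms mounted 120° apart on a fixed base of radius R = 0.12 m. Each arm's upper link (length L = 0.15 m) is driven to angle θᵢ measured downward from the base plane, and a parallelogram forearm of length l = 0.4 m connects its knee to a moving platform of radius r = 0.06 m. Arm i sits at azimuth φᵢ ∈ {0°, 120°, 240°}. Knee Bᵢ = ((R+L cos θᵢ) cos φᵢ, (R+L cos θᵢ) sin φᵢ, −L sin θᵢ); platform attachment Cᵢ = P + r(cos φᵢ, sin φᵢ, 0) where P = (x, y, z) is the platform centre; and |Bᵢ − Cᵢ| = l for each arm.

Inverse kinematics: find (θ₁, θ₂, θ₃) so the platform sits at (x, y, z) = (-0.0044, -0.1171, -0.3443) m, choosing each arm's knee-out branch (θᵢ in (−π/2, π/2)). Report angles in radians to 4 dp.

arm 1 (φ=0.0°): x'=-0.0044, y'=-0.1171
  A cos θ + B sin θ = C:  0.0644·cos θ + -0.3443·sin θ = 0.0037
  γ=atan2(-0.3443,0.0644)=-1.3859;  ψ=arccos(0.0104)=1.5603;  θ1=γ+ψ≈0.1745
rotate P by −φ2: (-0.0992, 0.0624, -0.3443)
  A cos θ + B sin θ = C:  0.1592·cos θ + -0.3443·sin θ = -0.0343
  γ=atan2(-0.3443,0.1592)=-1.1377;  ψ=arccos(-0.0903)=1.6613;  θ2=γ+ψ≈0.5236
rotate P by −φ3: (0.1036, 0.0547, -0.3443)
  e−x'=-0.0436;  (l²−L²−(e−x')²−y'²−z²)/2L = 0.0469
  γ=atan2(-0.3443,-0.0436)=-1.6968;  ψ=arccos(0.1350)=1.4353;  θ3=γ+ψ≈-0.2614

θ₁ = 0.1745, θ₂ = 0.5236, θ₃ = -0.2614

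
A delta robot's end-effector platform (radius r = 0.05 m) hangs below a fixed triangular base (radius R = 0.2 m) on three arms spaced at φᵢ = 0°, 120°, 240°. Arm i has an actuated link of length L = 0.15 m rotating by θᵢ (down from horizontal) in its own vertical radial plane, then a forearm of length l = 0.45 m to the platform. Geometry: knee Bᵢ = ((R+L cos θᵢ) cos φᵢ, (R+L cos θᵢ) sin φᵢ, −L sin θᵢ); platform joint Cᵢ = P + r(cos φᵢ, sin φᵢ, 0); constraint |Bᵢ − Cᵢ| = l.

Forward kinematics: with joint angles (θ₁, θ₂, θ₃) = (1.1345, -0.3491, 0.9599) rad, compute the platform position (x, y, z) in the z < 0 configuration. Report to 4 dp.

arm 1 at φ=0.0°: (R−r)+L cos θ1 = 0.2134;  O1 = (0.2134, 0.0000, -0.1359)
O2 = (0.2910·cos120.0°, 0.2910·sin120.0°, 0.0513) = (-0.1455, 0.2520, 0.0513)
φ3=240.0°: virtual centre (-0.1180, -0.2044, -0.1229), radius l
eliminate P² terms by subtracting sphere 1 from 2 and 3
plane₁₂: -0.7177x+0.5039y+0.3745z = 0.0233
Cramer: x(z) = -0.0206+0.2650z;  y(z) = 0.0168-0.3657z
quadratic in z: (1.2040)z²+(0.1356)z+(-0.1290)=0, √Δ=0.7997 → z ∈ {-0.3884, 0.2758}; z = -0.3884 (taking z<0)
x = -0.1236, y = 0.1588

(-0.1236, 0.1588, -0.3884)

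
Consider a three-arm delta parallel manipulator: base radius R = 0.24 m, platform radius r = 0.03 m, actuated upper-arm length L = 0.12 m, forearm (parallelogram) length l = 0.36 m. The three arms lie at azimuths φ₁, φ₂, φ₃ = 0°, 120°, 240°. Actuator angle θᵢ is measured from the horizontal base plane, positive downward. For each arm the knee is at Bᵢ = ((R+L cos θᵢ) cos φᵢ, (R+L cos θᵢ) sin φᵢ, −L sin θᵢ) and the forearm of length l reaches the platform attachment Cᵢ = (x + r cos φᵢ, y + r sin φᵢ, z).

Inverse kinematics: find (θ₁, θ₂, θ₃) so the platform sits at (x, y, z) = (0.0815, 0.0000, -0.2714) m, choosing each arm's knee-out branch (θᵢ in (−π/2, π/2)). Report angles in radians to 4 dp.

θ₁ = 0.0875, θ₂ = 1.0471, θ₃ = 1.0471

rotate P by −φ1: (0.0815, 0.0000, -0.2714)
  A=0.1285, B=-0.2714, C=(l²−L²−A²−y'²−z²)/(2L)=0.1043
  √(A²+B²)=0.3003;  θ1 = -1.1286+1.2161 ≈ 0.0875
arm 2 (φ=120.0°): x'=-0.0407, y'=-0.0706
  A cos θ + B sin θ = C:  0.2507·cos θ + -0.2714·sin θ = -0.1096
  γ=atan2(-0.2714,0.2507)=-0.8249;  ψ=arccos(-0.2967)=1.8721;  θ2=γ+ψ≈1.0471
rotate P by −φ3: (-0.0408, 0.0706, -0.2714)
  A=0.2508, B=-0.2714, C=(l²−L²−A²−y'²−z²)/(2L)=-0.1096
  √(A²+B²)=0.3695;  θ3 = -0.8249+1.8721 ≈ 1.0471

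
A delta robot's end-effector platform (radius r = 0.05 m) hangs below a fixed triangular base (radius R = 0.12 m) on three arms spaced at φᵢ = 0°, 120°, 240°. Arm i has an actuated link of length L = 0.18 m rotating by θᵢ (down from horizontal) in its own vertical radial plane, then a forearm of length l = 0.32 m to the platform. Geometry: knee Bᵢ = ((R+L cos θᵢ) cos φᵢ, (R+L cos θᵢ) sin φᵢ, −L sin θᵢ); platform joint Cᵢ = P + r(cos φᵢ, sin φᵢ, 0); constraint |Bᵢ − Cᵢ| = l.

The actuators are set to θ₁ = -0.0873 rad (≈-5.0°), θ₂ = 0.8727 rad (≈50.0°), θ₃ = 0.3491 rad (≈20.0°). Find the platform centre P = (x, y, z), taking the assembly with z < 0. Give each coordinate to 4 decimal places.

(0.0948, -0.0701, -0.2556)

S1 = (0.2493·cos0.0°, 0.2493·sin0.0°, 0.0157) = (0.2493, 0.0000, 0.0157)
S2 = (0.1857·cos120.0°, 0.1857·sin120.0°, -0.1379) = (-0.0928, 0.1608, -0.1379)
arm 3 at φ=240.0°: ρ3 = 0.2391;  S3 = (-0.1196, -0.2071, -0.0616)
eliminate P² terms by subtracting sphere 1 from 2 and 3
plane₁₂: -0.6843x+0.3216y+-0.3072z = -0.0089
Cramer: x(z) = 0.0080-0.3398z;  y(z) = -0.0107+0.2321z
quadratic in z: (1.1693)z²+(0.1276)z+(-0.0438)=0, √Δ=0.4702 → z ∈ {-0.2556, 0.1465}; z = -0.2556 (taking z<0)
x = 0.0948, y = -0.0701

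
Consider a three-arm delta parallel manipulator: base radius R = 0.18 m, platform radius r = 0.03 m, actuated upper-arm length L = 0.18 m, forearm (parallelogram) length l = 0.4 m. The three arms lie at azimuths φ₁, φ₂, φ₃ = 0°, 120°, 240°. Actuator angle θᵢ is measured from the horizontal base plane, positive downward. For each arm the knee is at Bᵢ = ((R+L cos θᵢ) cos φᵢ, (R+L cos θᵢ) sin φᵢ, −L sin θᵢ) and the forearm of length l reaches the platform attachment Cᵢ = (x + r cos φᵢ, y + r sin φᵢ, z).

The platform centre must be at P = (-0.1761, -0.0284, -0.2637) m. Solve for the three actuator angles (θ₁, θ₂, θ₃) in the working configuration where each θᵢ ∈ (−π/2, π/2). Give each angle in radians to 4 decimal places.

θ₁ = 1.2219, θ₂ = 0.0871, θ₃ = -0.2616

rotate P by −φ1: (-0.1761, -0.0284, -0.2637)
  A=0.3261, B=-0.2637, C=(l²−L²−A²−y'²−z²)/(2L)=-0.1363
  √(A²+B²)=0.4194;  θ1 = -0.6800+1.9019 ≈ 1.2219
φ2=120.0° → target in arm frame (0.0635, 0.1667)
  A cos θ + B sin θ = C:  0.0865·cos θ + -0.2637·sin θ = 0.0633
  √(A²+B²)=0.2775;  θ2 = -1.2537+1.3408 ≈ 0.0871
rotate P by −φ3: (0.1126, -0.1383, -0.2637)
  A cos θ + B sin θ = C:  0.0374·cos θ + -0.2637·sin θ = 0.1043
  √(A²+B²)=0.2663;  θ3 = -1.4301+1.1685 ≈ -0.2616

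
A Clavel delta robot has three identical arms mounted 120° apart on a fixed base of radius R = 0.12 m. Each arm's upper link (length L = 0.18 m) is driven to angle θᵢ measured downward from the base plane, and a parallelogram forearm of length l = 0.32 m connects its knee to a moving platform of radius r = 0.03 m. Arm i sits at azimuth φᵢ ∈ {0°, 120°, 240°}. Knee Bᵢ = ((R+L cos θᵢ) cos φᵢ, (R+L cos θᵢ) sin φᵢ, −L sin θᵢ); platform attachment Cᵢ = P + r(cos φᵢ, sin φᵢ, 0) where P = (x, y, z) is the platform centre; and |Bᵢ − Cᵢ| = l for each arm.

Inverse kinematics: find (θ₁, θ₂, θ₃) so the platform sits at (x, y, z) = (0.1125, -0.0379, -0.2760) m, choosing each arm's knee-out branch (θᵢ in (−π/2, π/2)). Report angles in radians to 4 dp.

θ₁ = 0.0002, θ₂ = 0.9598, θ₃ = 0.6981

φ1=0.0° → target in arm frame (0.1125, -0.0379)
  A cos θ + B sin θ = C:  -0.0225·cos θ + -0.2760·sin θ = -0.0226
  √(A²+B²)=0.2769;  θ1 = -1.6521+1.6523 ≈ 0.0002
φ2=120.0° → target in arm frame (-0.0891, -0.0785)
  A=0.1791, B=-0.2760, C=(l²−L²−A²−y'²−z²)/(2L)=-0.1233
  γ=atan2(-0.2760,0.1791)=-0.9953;  ψ=arccos(-0.3749)=1.9551;  θ2=γ+ψ≈0.9598
φ3=240.0° → target in arm frame (-0.0234, 0.1164)
  A cos θ + B sin θ = C:  0.1134·cos θ + -0.2760·sin θ = -0.0905
  γ=atan2(-0.2760,0.1134)=-1.1809;  ψ=arccos(-0.3033)=1.8790;  θ3=γ+ψ≈0.6981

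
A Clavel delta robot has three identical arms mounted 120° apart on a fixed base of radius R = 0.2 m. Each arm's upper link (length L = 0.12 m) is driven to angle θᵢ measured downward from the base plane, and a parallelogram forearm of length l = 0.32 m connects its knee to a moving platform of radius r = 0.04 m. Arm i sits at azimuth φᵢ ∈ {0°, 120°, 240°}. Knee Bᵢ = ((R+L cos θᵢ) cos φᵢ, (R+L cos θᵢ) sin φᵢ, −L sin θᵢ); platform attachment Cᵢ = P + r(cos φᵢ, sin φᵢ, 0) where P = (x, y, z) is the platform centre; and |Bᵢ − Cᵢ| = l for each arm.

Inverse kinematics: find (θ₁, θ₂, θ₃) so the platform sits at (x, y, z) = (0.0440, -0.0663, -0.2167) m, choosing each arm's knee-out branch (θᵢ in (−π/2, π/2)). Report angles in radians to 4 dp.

φ1=0.0° → target in arm frame (0.0440, -0.0663)
  A=0.1160, B=-0.2167, C=(l²−L²−A²−y'²−z²)/(2L)=0.0966
  √(A²+B²)=0.2458;  θ1 = -1.0793+1.1668 ≈ 0.0875
arm 2 (φ=120.0°): x'=-0.0794, y'=-0.0050
  A cos θ + B sin θ = C:  0.2394·cos θ + -0.2167·sin θ = -0.0679
  √(A²+B²)=0.3229;  θ2 = -0.7356+1.7828 ≈ 1.0471
rotate P by −φ3: (0.0354, 0.0713, -0.2167)
  A cos θ + B sin θ = C:  0.1246·cos θ + -0.2167·sin θ = 0.0852
  γ=atan2(-0.2167,0.1246)=-1.0490;  ψ=arccos(0.3408)=1.2231;  θ3=γ+ψ≈0.1740

θ₁ = 0.0875, θ₂ = 1.0471, θ₃ = 0.1740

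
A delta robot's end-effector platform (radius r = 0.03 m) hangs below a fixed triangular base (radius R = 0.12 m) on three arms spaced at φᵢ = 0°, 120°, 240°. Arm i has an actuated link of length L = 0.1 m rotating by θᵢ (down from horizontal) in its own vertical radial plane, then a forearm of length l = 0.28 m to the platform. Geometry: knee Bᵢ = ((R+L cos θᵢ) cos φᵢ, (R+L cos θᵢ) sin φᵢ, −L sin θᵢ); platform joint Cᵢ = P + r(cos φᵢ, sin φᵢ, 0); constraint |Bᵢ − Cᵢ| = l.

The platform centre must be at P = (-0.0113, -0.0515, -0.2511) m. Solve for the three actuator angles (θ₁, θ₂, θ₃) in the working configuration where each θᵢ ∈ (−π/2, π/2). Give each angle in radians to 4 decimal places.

θ₁ = 0.5236, θ₂ = 0.6985, θ₃ = 0.0878

arm 1 (φ=0.0°): x'=-0.0113, y'=-0.0515
  A=0.1013, B=-0.2511, C=(l²−L²−A²−y'²−z²)/(2L)=-0.0378
  √(A²+B²)=0.2708;  θ1 = -1.1873+1.7110 ≈ 0.5236
arm 2 (φ=120.0°): x'=-0.0390, y'=0.0355
  A cos θ + B sin θ = C:  0.1290·cos θ + -0.2511·sin θ = -0.0627
  γ=atan2(-0.2511,0.1290)=-1.0964;  ψ=arccos(-0.2222)=1.7948;  θ2=γ+ψ≈0.6985
φ3=240.0° → target in arm frame (0.0503, 0.0160)
  A=0.0397, B=-0.2511, C=(l²−L²−A²−y'²−z²)/(2L)=0.0176
  γ=atan2(-0.2511,0.0397)=-1.4138;  ψ=arccos(0.0691)=1.5016;  θ3=γ+ψ≈0.0878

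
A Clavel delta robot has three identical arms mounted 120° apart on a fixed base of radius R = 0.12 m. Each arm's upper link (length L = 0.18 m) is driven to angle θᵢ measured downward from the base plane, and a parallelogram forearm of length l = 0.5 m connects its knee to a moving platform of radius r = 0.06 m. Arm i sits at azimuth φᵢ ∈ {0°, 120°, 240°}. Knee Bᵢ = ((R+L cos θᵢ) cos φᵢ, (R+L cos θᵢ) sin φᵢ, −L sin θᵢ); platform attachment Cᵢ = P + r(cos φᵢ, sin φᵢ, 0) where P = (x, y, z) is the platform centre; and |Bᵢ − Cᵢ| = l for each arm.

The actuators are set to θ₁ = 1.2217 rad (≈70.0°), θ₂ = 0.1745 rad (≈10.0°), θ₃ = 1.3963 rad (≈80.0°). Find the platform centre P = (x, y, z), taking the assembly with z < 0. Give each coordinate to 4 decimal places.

arm 1 at φ=0.0°: ρ1 = 0.1216;  O1 = (0.1216, 0.0000, -0.1691)
φ2=120.0°: virtual centre (-0.1186, 0.2055, -0.0313), radius l
φ3=240.0°: virtual centre (-0.0456, -0.0790, -0.1773), radius l
|O₂|²−|O₁|² = 0.0139;  |O₃|²−|O₁|² = -0.0036
linear system: -0.4804x+0.4110y = 0.0139−0.2758z; -0.3344x+-0.1580y = -0.0036−-0.0162z
det = 0.2133;  x = -0.0033+0.1730z,  y = 0.0300+-0.4688z
quadratic in z: (1.2497)z²+(0.2670)z+(-0.2049)=0, √Δ=1.0467 → z ∈ {-0.5256, 0.3120}; z = -0.5256 (taking z<0)
x = -0.0942, y = 0.2764

(-0.0942, 0.2764, -0.5256)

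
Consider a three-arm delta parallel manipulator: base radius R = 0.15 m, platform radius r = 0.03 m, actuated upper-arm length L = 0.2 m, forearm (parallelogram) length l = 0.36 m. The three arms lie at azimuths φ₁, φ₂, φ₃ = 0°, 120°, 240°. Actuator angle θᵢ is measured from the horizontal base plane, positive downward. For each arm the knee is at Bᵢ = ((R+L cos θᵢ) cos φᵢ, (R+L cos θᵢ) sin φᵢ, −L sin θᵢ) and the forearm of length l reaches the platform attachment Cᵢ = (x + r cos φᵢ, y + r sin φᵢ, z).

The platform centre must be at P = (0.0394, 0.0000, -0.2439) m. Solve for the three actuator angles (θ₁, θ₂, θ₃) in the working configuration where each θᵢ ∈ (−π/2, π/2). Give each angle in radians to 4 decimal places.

θ₁ = 0.0872, θ₂ = 0.4362, θ₃ = 0.4362

rotate P by −φ1: (0.0394, 0.0000, -0.2439)
  A=0.0806, B=-0.2439, C=(l²−L²−A²−y'²−z²)/(2L)=0.0590
  √(A²+B²)=0.2569;  θ1 = -1.2516+1.3389 ≈ 0.0872
arm 2 (φ=120.0°): x'=-0.0197, y'=-0.0341
  A=0.1397, B=-0.2439, C=(l²−L²−A²−y'²−z²)/(2L)=0.0236
  γ=atan2(-0.2439,0.1397)=-1.0506;  ψ=arccos(0.0839)=1.4868;  θ2=γ+ψ≈0.4362
arm 3 (φ=240.0°): x'=-0.0197, y'=0.0341
  e−x'=0.1397;  (l²−L²−(e−x')²−y'²−z²)/2L = 0.0236
  γ=atan2(-0.2439,0.1397)=-1.0506;  ψ=arccos(0.0839)=1.4868;  θ3=γ+ψ≈0.4362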